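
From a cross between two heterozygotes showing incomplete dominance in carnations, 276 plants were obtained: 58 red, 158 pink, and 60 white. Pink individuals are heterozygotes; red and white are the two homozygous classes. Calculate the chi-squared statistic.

5.826

With incomplete dominance, a heterozygote × heterozygote cross gives a 1:2:1 phenotypic ratio.
Expected counts for N = 276 under a 1:2:1 ratio (total parts = 4):
  red: 276 × 1/4 = 69
  pink: 276 × 2/4 = 138
  white: 276 × 1/4 = 69
χ² = Σ (O − E)² / E
  red: (58 − 69)² / 69 = 1.7536
  pink: (158 − 138)² / 138 = 2.8986
  white: (60 − 69)² / 69 = 1.1739
χ² = 1.7536 + 2.8986 + 1.1739 = 5.8261 ≈ 5.826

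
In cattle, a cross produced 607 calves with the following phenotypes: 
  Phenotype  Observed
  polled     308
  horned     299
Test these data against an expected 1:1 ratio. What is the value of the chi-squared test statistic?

0.133

The 1:1 ratio has 2 parts, so with N = 607 the expected counts are:
  polled: 607 × 1/2 = 303.5
  horned: 607 × 1/2 = 303.5
χ² = Σ (O − E)² / E
  polled: (308 − 303.5)² / 303.5 = 0.0667
  horned: (299 − 303.5)² / 303.5 = 0.0667
χ² = 0.0667 + 0.0667 = 0.1334 ≈ 0.133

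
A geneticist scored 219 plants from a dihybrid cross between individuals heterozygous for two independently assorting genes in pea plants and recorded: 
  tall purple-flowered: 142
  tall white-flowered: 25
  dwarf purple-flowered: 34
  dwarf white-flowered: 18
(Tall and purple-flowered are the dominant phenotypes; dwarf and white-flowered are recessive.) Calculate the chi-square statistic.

11.730

A dihybrid F₂ with independent assortment and complete dominance at both loci gives a 9:3:3:1 phenotypic ratio.
Total ratio parts = 16. Expected numbers out of 219:
  tall purple-flowered: 219 × 9/16 = 123.1875
  tall white-flowered: 219 × 3/16 = 41.0625
  dwarf purple-flowered: 219 × 3/16 = 41.0625
  dwarf white-flowered: 219 × 1/16 = 13.6875
χ² = Σ (O − E)² / E
  tall purple-flowered: (142 − 123.1875)² / 123.1875 = 2.8729
  tall white-flowered: (25 − 41.0625)² / 41.0625 = 6.2832
  dwarf purple-flowered: (34 − 41.0625)² / 41.0625 = 1.2147
  dwarf white-flowered: (18 − 13.6875)² / 13.6875 = 1.3587
χ² = 2.8729 + 6.2832 + 1.2147 + 1.3587 = 11.7295 ≈ 11.730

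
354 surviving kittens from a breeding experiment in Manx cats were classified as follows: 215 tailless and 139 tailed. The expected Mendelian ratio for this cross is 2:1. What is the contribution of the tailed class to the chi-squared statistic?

Under the 2:1 hypothesis (Σ ratio = 3, N = 354):
  tailless: 354 × 2/3 = 236
  tailed: 354 × 1/3 = 118
Contribution of tailed: (139 − 118)² / 118 = 3.7373

3.737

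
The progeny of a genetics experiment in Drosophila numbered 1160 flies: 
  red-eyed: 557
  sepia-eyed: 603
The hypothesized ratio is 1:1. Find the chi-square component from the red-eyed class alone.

The 1:1 ratio has 2 parts, so with N = 1160 the expected counts are:
  red-eyed: 1160 × 1/2 = 580
  sepia-eyed: 1160 × 1/2 = 580
Contribution of red-eyed: (557 − 580)² / 580 = 0.9121

0.912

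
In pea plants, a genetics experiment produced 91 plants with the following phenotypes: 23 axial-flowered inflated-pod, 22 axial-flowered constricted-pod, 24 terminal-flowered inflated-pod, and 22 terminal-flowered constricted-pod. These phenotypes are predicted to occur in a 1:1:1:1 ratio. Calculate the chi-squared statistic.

0.121

Total ratio parts = 4. Expected numbers out of 91:
  axial-flowered inflated-pod: 91 × 1/4 = 22.75
  axial-flowered constricted-pod: 91 × 1/4 = 22.75
  terminal-flowered inflated-pod: 91 × 1/4 = 22.75
  terminal-flowered constricted-pod: 91 × 1/4 = 22.75
χ² = Σ (O − E)² / E
  axial-flowered inflated-pod: (23 − 22.75)² / 22.75 = 0.0027
  axial-flowered constricted-pod: (22 − 22.75)² / 22.75 = 0.0247
  terminal-flowered inflated-pod: (24 − 22.75)² / 22.75 = 0.0687
  terminal-flowered constricted-pod: (22 − 22.75)² / 22.75 = 0.0247
χ² = 0.0027 + 0.0247 + 0.0687 + 0.0247 = 0.1208 ≈ 0.121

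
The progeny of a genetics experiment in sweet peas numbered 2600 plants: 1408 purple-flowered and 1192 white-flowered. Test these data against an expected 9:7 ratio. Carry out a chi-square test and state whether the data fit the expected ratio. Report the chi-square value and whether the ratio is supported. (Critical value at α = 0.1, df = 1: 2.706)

Under the 9:7 hypothesis (Σ ratio = 16, N = 2600):
  purple-flowered: 2600 × 9/16 = 1462.5
  white-flowered: 2600 × 7/16 = 1137.5
χ² = Σ (O − E)² / E
  purple-flowered: (1408 − 1462.5)² / 1462.5 = 2.0309
  white-flowered: (1192 − 1137.5)² / 1137.5 = 2.6112
χ² = 2.0309 + 2.6112 = 4.6421 ≈ 4.642
Degrees of freedom = 2 − 1 = 1; critical value at α = 0.1 is 2.706.
Since 4.642 > 2.706, we reject the null hypothesis — the data do not fit the 9:7 ratio.

4.642; not consistent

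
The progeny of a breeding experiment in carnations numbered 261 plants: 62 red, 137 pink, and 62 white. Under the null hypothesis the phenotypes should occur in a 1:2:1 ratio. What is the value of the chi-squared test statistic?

0.648

Under the 1:2:1 hypothesis (Σ ratio = 4, N = 261):
  red: 261 × 1/4 = 65.25
  pink: 261 × 2/4 = 130.5
  white: 261 × 1/4 = 65.25
χ² = Σ (O − E)² / E
  red: (62 − 65.25)² / 65.25 = 0.1619
  pink: (137 − 130.5)² / 130.5 = 0.3238
  white: (62 − 65.25)² / 65.25 = 0.1619
χ² = 0.1619 + 0.3238 + 0.1619 = 0.6476 ≈ 0.648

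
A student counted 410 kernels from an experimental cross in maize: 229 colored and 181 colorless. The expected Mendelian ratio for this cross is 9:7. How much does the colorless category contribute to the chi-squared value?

The 9:7 ratio has 16 parts, so with N = 410 the expected counts are:
  colored: 410 × 9/16 = 230.625
  colorless: 410 × 7/16 = 179.375
Contribution of colorless: (181 − 179.375)² / 179.375 = 0.0147

0.015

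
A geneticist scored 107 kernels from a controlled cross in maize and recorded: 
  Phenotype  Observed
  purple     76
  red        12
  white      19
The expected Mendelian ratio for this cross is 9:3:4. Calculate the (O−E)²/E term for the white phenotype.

2.245

Total ratio parts = 16. Expected numbers out of 107:
  purple: 107 × 9/16 = 60.1875
  red: 107 × 3/16 = 20.0625
  white: 107 × 4/16 = 26.75
Contribution of white: (19 − 26.75)² / 26.75 = 2.2453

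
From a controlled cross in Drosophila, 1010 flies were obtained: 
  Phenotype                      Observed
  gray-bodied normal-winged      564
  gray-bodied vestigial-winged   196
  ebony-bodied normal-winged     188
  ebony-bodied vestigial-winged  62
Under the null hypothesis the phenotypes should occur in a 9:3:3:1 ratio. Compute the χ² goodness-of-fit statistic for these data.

Under the 9:3:3:1 hypothesis (Σ ratio = 16, N = 1010):
  gray-bodied normal-winged: 1010 × 9/16 = 568.125
  gray-bodied vestigial-winged: 1010 × 3/16 = 189.375
  ebony-bodied normal-winged: 1010 × 3/16 = 189.375
  ebony-bodied vestigial-winged: 1010 × 1/16 = 63.125
χ² = Σ (O − E)² / E
  gray-bodied normal-winged: (564 − 568.125)² / 568.125 = 0.0300
  gray-bodied vestigial-winged: (196 − 189.375)² / 189.375 = 0.2318
  ebony-bodied normal-winged: (188 − 189.375)² / 189.375 = 0.0100
  ebony-bodied vestigial-winged: (62 − 63.125)² / 63.125 = 0.0200
χ² = 0.0300 + 0.2318 + 0.0100 + 0.0200 = 0.2918 ≈ 0.292

0.292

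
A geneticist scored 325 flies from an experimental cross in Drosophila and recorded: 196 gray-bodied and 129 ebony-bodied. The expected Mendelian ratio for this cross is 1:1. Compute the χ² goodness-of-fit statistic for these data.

Total ratio parts = 2. Expected numbers out of 325:
  gray-bodied: 325 × 1/2 = 162.5
  ebony-bodied: 325 × 1/2 = 162.5
χ² = Σ (O − E)² / E
  gray-bodied: (196 − 162.5)² / 162.5 = 6.9062
  ebony-bodied: (129 − 162.5)² / 162.5 = 6.9062
χ² = 6.9062 + 6.9062 = 13.8124 ≈ 13.812

13.812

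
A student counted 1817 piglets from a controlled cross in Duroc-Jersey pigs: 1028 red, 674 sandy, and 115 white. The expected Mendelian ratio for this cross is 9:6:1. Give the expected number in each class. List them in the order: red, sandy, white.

The 9:6:1 ratio has 16 parts, so with N = 1817 the expected counts are:
  red: 1817 × 9/16 = 1022.0625
  sandy: 1817 × 6/16 = 681.375
  white: 1817 × 1/16 = 113.5625

1022.0625, 681.375, 113.5625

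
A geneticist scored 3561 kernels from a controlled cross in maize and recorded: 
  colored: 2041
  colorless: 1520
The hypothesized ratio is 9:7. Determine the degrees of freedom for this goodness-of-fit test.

A goodness-of-fit test with 2 phenotype classes has df = 2 − 1 = 1.

1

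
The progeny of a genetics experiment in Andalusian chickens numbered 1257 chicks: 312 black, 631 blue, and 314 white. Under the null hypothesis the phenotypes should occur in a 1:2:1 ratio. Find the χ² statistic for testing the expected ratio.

0.026

Expected counts for N = 1257 under a 1:2:1 ratio (total parts = 4):
  black: 1257 × 1/4 = 314.25
  blue: 1257 × 2/4 = 628.5
  white: 1257 × 1/4 = 314.25
χ² = Σ (O − E)² / E
  black: (312 − 314.25)² / 314.25 = 0.0161
  blue: (631 − 628.5)² / 628.5 = 0.0099
  white: (314 − 314.25)² / 314.25 = 0.0002
χ² = 0.0161 + 0.0099 + 0.0002 = 0.0262 ≈ 0.026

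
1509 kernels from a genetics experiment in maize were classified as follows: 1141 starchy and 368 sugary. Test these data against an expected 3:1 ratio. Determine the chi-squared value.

The 3:1 ratio has 4 parts, so with N = 1509 the expected counts are:
  starchy: 1509 × 3/4 = 1131.75
  sugary: 1509 × 1/4 = 377.25
χ² = Σ (O − E)² / E
  starchy: (1141 − 1131.75)² / 1131.75 = 0.0756
  sugary: (368 − 377.25)² / 377.25 = 0.2268
χ² = 0.0756 + 0.2268 = 0.3024 ≈ 0.302

0.302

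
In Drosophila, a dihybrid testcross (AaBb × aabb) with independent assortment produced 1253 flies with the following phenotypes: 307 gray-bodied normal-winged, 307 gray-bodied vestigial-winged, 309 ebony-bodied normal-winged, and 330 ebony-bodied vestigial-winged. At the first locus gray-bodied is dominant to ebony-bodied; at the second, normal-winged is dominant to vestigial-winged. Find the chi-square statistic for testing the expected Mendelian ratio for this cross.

A dihybrid testcross with independent assortment gives a 1:1:1:1 ratio.
Under the 1:1:1:1 hypothesis (Σ ratio = 4, N = 1253):
  gray-bodied normal-winged: 1253 × 1/4 = 313.25
  gray-bodied vestigial-winged: 1253 × 1/4 = 313.25
  ebony-bodied normal-winged: 1253 × 1/4 = 313.25
  ebony-bodied vestigial-winged: 1253 × 1/4 = 313.25
χ² = Σ (O − E)² / E
  gray-bodied normal-winged: (307 − 313.25)² / 313.25 = 0.1247
  gray-bodied vestigial-winged: (307 − 313.25)² / 313.25 = 0.1247
  ebony-bodied normal-winged: (309 − 313.25)² / 313.25 = 0.0577
  ebony-bodied vestigial-winged: (330 − 313.25)² / 313.25 = 0.8957
χ² = 0.1247 + 0.1247 + 0.0577 + 0.8957 = 1.2028 ≈ 1.203

1.203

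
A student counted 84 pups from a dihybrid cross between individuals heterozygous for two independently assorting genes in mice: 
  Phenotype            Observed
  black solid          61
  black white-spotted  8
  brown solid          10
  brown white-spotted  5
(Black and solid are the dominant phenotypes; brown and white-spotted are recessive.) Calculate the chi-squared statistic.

9.926

A dihybrid F₂ with independent assortment and complete dominance at both loci gives a 9:3:3:1 phenotypic ratio.
Expected counts for N = 84 under a 9:3:3:1 ratio (total parts = 16):
  black solid: 84 × 9/16 = 47.25
  black white-spotted: 84 × 3/16 = 15.75
  brown solid: 84 × 3/16 = 15.75
  brown white-spotted: 84 × 1/16 = 5.25
χ² = Σ (O − E)² / E
  black solid: (61 − 47.25)² / 47.25 = 4.0013
  black white-spotted: (8 − 15.75)² / 15.75 = 3.8135
  brown solid: (10 − 15.75)² / 15.75 = 2.0992
  brown white-spotted: (5 − 5.25)² / 5.25 = 0.0119
χ² = 4.0013 + 3.8135 + 2.0992 + 0.0119 = 9.9259 ≈ 9.926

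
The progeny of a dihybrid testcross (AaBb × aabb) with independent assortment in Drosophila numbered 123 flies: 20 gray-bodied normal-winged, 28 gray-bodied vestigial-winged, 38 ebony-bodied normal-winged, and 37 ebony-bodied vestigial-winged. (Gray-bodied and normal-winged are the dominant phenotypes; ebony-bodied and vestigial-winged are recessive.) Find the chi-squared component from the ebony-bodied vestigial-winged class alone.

A dihybrid testcross with independent assortment gives a 1:1:1:1 ratio.
Expected counts for N = 123 under a 1:1:1:1 ratio (total parts = 4):
  gray-bodied normal-winged: 123 × 1/4 = 30.75
  gray-bodied vestigial-winged: 123 × 1/4 = 30.75
  ebony-bodied normal-winged: 123 × 1/4 = 30.75
  ebony-bodied vestigial-winged: 123 × 1/4 = 30.75
Contribution of ebony-bodied vestigial-winged: (37 − 30.75)² / 30.75 = 1.2703

1.270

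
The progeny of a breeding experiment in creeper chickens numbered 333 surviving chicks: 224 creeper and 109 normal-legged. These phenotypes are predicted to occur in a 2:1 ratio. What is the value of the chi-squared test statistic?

Under the 2:1 hypothesis (Σ ratio = 3, N = 333):
  creeper: 333 × 2/3 = 222
  normal-legged: 333 × 1/3 = 111
χ² = Σ (O − E)² / E
  creeper: (224 − 222)² / 222 = 0.0180
  normal-legged: (109 − 111)² / 111 = 0.0360
χ² = 0.0180 + 0.0360 = 0.054

0.054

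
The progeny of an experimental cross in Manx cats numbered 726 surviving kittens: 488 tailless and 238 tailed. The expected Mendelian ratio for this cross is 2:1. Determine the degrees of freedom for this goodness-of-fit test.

A goodness-of-fit test with 2 phenotype classes has df = 2 − 1 = 1.

1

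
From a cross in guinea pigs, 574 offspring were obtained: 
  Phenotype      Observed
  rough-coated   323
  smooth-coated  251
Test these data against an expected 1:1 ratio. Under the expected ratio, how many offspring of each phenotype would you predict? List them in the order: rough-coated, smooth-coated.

Under the 1:1 hypothesis (Σ ratio = 2, N = 574):
  rough-coated: 574 × 1/2 = 287
  smooth-coated: 574 × 1/2 = 287

287, 287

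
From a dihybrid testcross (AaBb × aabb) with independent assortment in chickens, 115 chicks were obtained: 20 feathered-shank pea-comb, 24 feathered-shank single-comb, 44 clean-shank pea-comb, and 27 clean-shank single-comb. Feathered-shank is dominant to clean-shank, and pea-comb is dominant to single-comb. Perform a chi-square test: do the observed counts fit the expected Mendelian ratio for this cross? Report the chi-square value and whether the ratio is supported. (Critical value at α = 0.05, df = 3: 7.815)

A dihybrid testcross with independent assortment gives a 1:1:1:1 ratio.
The 1:1:1:1 ratio has 4 parts, so with N = 115 the expected counts are:
  feathered-shank pea-comb: 115 × 1/4 = 28.75
  feathered-shank single-comb: 115 × 1/4 = 28.75
  clean-shank pea-comb: 115 × 1/4 = 28.75
  clean-shank single-comb: 115 × 1/4 = 28.75
χ² = Σ (O − E)² / E
  feathered-shank pea-comb: (20 − 28.75)² / 28.75 = 2.6630
  feathered-shank single-comb: (24 − 28.75)² / 28.75 = 0.7848
  clean-shank pea-comb: (44 − 28.75)² / 28.75 = 8.0891
  clean-shank single-comb: (27 − 28.75)² / 28.75 = 0.1065
χ² = 2.6630 + 0.7848 + 8.0891 + 0.1065 = 11.6434 ≈ 11.643
Degrees of freedom = 4 − 1 = 3; critical value at α = 0.05 is 7.815.
Since 11.643 > 7.815, we reject the null hypothesis — the data do not fit the 1:1:1:1 ratio.

11.643; not consistent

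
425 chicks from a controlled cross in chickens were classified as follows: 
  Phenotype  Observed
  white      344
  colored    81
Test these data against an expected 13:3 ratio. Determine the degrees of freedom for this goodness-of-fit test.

A goodness-of-fit test with 2 phenotype classes has df = 2 − 1 = 1.

1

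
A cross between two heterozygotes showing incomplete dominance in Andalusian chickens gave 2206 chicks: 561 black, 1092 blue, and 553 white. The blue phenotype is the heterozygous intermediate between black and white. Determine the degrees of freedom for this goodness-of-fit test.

With incomplete dominance, a heterozygote × heterozygote cross gives a 1:2:1 phenotypic ratio.
A goodness-of-fit test with 3 phenotype classes has df = 3 − 1 = 2.

2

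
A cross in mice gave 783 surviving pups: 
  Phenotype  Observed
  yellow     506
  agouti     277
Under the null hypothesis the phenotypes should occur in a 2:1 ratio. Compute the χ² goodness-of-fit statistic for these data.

1.471

Under the 2:1 hypothesis (Σ ratio = 3, N = 783):
  yellow: 783 × 2/3 = 522
  agouti: 783 × 1/3 = 261
χ² = Σ (O − E)² / E
  yellow: (506 − 522)² / 522 = 0.4904
  agouti: (277 − 261)² / 261 = 0.9808
χ² = 0.4904 + 0.9808 = 1.4712 ≈ 1.471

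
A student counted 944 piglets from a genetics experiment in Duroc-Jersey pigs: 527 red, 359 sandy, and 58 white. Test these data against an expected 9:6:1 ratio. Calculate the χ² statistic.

0.118

Total ratio parts = 16. Expected numbers out of 944:
  red: 944 × 9/16 = 531
  sandy: 944 × 6/16 = 354
  white: 944 × 1/16 = 59
χ² = Σ (O − E)² / E
  red: (527 − 531)² / 531 = 0.0301
  sandy: (359 − 354)² / 354 = 0.0706
  white: (58 − 59)² / 59 = 0.0169
χ² = 0.0301 + 0.0706 + 0.0169 = 0.1176 ≈ 0.118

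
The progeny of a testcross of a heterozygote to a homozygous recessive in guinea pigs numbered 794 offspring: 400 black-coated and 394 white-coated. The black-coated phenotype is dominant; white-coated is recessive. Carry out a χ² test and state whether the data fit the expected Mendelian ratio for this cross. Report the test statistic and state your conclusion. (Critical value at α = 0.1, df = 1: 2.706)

A testcross of a heterozygote (Aa × aa) gives a 1:1 phenotypic ratio.
The 1:1 ratio has 2 parts, so with N = 794 the expected counts are:
  black-coated: 794 × 1/2 = 397
  white-coated: 794 × 1/2 = 397
χ² = Σ (O − E)² / E
  black-coated: (400 − 397)² / 397 = 0.0227
  white-coated: (394 − 397)² / 397 = 0.0227
χ² = 0.0227 + 0.0227 = 0.0454 ≈ 0.045
Degrees of freedom = 2 − 1 = 1; critical value at α = 0.1 is 2.706.
Since 0.045 < 2.706, we fail to reject the null hypothesis — the data are consistent with the 1:1 ratio.

0.045; consistent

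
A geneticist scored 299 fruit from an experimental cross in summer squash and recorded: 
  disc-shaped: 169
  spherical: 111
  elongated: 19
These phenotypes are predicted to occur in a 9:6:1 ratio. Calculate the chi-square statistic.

0.020

Total ratio parts = 16. Expected numbers out of 299:
  disc-shaped: 299 × 9/16 = 168.1875
  spherical: 299 × 6/16 = 112.125
  elongated: 299 × 1/16 = 18.6875
χ² = Σ (O − E)² / E
  disc-shaped: (169 − 168.1875)² / 168.1875 = 0.0039
  spherical: (111 − 112.125)² / 112.125 = 0.0113
  elongated: (19 − 18.6875)² / 18.6875 = 0.0052
χ² = 0.0039 + 0.0113 + 0.0052 = 0.0204 ≈ 0.020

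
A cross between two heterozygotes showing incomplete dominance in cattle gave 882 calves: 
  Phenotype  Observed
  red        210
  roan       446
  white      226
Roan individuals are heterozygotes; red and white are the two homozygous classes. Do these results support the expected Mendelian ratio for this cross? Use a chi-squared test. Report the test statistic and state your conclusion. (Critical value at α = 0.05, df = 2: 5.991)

With incomplete dominance, a heterozygote × heterozygote cross gives a 1:2:1 phenotypic ratio.
Under the 1:2:1 hypothesis (Σ ratio = 4, N = 882):
  red: 882 × 1/4 = 220.5
  roan: 882 × 2/4 = 441
  white: 882 × 1/4 = 220.5
χ² = Σ (O − E)² / E
  red: (210 − 220.5)² / 220.5 = 0.5000
  roan: (446 − 441)² / 441 = 0.0567
  white: (226 − 220.5)² / 220.5 = 0.1372
χ² = 0.5000 + 0.0567 + 0.1372 = 0.6939 ≈ 0.694
Degrees of freedom = 3 − 1 = 2; critical value at α = 0.05 is 5.991.
Since 0.694 < 5.991, we fail to reject the null hypothesis — the data are consistent with the 1:2:1 ratio.

0.694; consistent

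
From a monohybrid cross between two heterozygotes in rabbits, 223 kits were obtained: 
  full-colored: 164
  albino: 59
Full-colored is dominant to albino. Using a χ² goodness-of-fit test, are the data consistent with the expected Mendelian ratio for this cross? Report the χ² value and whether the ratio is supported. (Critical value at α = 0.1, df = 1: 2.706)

For a monohybrid cross between heterozygotes with complete dominance, the expected phenotypic ratio is 3:1.
Under the 3:1 hypothesis (Σ ratio = 4, N = 223):
  full-colored: 223 × 3/4 = 167.25
  albino: 223 × 1/4 = 55.75
χ² = Σ (O − E)² / E
  full-colored: (164 − 167.25)² / 167.25 = 0.0632
  albino: (59 − 55.75)² / 55.75 = 0.1895
χ² = 0.0632 + 0.1895 = 0.2527 ≈ 0.253
Degrees of freedom = 2 − 1 = 1; critical value at α = 0.1 is 2.706.
Since 0.253 < 2.706, we fail to reject the null hypothesis — the data are consistent with the 3:1 ratio.

0.253; consistent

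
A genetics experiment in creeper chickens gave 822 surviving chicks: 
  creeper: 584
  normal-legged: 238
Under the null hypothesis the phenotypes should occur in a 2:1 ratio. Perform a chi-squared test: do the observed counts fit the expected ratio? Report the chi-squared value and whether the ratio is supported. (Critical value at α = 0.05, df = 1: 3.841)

Expected counts for N = 822 under a 2:1 ratio (total parts = 3):
  creeper: 822 × 2/3 = 548
  normal-legged: 822 × 1/3 = 274
χ² = Σ (O − E)² / E
  creeper: (584 − 548)² / 548 = 2.3650
  normal-legged: (238 − 274)² / 274 = 4.7299
χ² = 2.3650 + 4.7299 = 7.0949 ≈ 7.095
Degrees of freedom = 2 − 1 = 1; critical value at α = 0.05 is 3.841.
Since 7.095 > 3.841, we reject the null hypothesis — the data do not fit the 2:1 ratio.

7.095; not consistent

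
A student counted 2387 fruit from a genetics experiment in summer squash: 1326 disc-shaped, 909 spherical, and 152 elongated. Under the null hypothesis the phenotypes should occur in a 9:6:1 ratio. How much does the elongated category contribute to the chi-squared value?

Under the 9:6:1 hypothesis (Σ ratio = 16, N = 2387):
  disc-shaped: 2387 × 9/16 = 1342.6875
  spherical: 2387 × 6/16 = 895.125
  elongated: 2387 × 1/16 = 149.1875
Contribution of elongated: (152 − 149.1875)² / 149.1875 = 0.0530

0.053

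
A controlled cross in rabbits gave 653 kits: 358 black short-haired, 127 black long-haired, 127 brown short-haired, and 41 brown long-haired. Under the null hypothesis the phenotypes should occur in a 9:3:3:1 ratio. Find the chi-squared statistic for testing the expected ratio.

0.577

Under the 9:3:3:1 hypothesis (Σ ratio = 16, N = 653):
  black short-haired: 653 × 9/16 = 367.3125
  black long-haired: 653 × 3/16 = 122.4375
  brown short-haired: 653 × 3/16 = 122.4375
  brown long-haired: 653 × 1/16 = 40.8125
χ² = Σ (O − E)² / E
  black short-haired: (358 − 367.3125)² / 367.3125 = 0.2361
  black long-haired: (127 − 122.4375)² / 122.4375 = 0.1700
  brown short-haired: (127 − 122.4375)² / 122.4375 = 0.1700
  brown long-haired: (41 − 40.8125)² / 40.8125 = 0.0009
χ² = 0.2361 + 0.1700 + 0.1700 + 0.0009 = 0.577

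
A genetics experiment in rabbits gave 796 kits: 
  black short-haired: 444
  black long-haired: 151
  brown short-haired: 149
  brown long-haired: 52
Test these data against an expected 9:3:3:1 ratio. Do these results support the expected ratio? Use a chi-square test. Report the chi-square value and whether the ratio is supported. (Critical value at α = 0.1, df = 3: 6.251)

0.154; consistent

The 9:3:3:1 ratio has 16 parts, so with N = 796 the expected counts are:
  black short-haired: 796 × 9/16 = 447.75
  black long-haired: 796 × 3/16 = 149.25
  brown short-haired: 796 × 3/16 = 149.25
  brown long-haired: 796 × 1/16 = 49.75
χ² = Σ (O − E)² / E
  black short-haired: (444 − 447.75)² / 447.75 = 0.0314
  black long-haired: (151 − 149.25)² / 149.25 = 0.0205
  brown short-haired: (149 − 149.25)² / 149.25 = 0.0004
  brown long-haired: (52 − 49.75)² / 49.75 = 0.1018
χ² = 0.0314 + 0.0205 + 0.0004 + 0.1018 = 0.1541 ≈ 0.154
Degrees of freedom = 4 − 1 = 3; critical value at α = 0.1 is 6.251.
Since 0.154 < 6.251, we fail to reject the null hypothesis — the data are consistent with the 9:3:3:1 ratio.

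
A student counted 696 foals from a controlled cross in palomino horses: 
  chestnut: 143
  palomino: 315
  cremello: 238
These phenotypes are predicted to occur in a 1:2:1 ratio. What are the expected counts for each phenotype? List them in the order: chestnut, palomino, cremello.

174, 348, 174

The 1:2:1 ratio has 4 parts, so with N = 696 the expected counts are:
  chestnut: 696 × 1/4 = 174
  palomino: 696 × 2/4 = 348
  cremello: 696 × 1/4 = 174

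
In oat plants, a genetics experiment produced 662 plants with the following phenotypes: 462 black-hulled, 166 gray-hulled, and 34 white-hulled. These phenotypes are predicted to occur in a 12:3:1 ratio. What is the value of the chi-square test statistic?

Expected counts for N = 662 under a 12:3:1 ratio (total parts = 16):
  black-hulled: 662 × 12/16 = 496.5
  gray-hulled: 662 × 3/16 = 124.125
  white-hulled: 662 × 1/16 = 41.375
χ² = Σ (O − E)² / E
  black-hulled: (462 − 496.5)² / 496.5 = 2.3973
  gray-hulled: (166 − 124.125)² / 124.125 = 14.1270
  white-hulled: (34 − 41.375)² / 41.375 = 1.3146
χ² = 2.3973 + 14.1270 + 1.3146 = 17.8389 ≈ 17.839

17.839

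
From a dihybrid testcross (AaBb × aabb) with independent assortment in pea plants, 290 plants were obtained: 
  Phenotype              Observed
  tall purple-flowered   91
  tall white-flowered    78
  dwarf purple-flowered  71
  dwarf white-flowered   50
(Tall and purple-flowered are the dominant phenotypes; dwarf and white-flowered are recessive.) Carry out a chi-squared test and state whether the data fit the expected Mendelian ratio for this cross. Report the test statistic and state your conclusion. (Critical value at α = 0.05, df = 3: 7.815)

A dihybrid testcross with independent assortment gives a 1:1:1:1 ratio.
Expected counts for N = 290 under a 1:1:1:1 ratio (total parts = 4):
  tall purple-flowered: 290 × 1/4 = 72.5
  tall white-flowered: 290 × 1/4 = 72.5
  dwarf purple-flowered: 290 × 1/4 = 72.5
  dwarf white-flowered: 290 × 1/4 = 72.5
χ² = Σ (O − E)² / E
  tall purple-flowered: (91 − 72.5)² / 72.5 = 4.7207
  tall white-flowered: (78 − 72.5)² / 72.5 = 0.4172
  dwarf purple-flowered: (71 − 72.5)² / 72.5 = 0.0310
  dwarf white-flowered: (50 − 72.5)² / 72.5 = 6.9828
χ² = 4.7207 + 0.4172 + 0.0310 + 6.9828 = 12.1517 ≈ 12.152
Degrees of freedom = 4 − 1 = 3; critical value at α = 0.05 is 7.815.
Since 12.152 > 7.815, we reject the null hypothesis — the data do not fit the 1:1:1:1 ratio.

12.152; not consistent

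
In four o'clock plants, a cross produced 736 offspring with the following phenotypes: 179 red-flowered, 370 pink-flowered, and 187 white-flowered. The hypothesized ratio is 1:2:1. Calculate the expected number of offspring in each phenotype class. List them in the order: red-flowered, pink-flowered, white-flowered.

Under the 1:2:1 hypothesis (Σ ratio = 4, N = 736):
  red-flowered: 736 × 1/4 = 184
  pink-flowered: 736 × 2/4 = 368
  white-flowered: 736 × 1/4 = 184

184, 368, 184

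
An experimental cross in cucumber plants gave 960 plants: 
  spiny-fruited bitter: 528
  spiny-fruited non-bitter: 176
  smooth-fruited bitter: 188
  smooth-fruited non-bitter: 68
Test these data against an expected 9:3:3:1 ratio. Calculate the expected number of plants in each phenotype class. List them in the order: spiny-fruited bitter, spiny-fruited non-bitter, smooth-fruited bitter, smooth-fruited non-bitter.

Total ratio parts = 16. Expected numbers out of 960:
  spiny-fruited bitter: 960 × 9/16 = 540
  spiny-fruited non-bitter: 960 × 3/16 = 180
  smooth-fruited bitter: 960 × 3/16 = 180
  smooth-fruited non-bitter: 960 × 1/16 = 60

540, 180, 180, 60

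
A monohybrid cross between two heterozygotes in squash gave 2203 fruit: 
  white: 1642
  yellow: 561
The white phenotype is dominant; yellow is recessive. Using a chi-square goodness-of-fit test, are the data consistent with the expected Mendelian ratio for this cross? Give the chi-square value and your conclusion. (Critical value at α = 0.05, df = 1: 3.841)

For a monohybrid cross between heterozygotes with complete dominance, the expected phenotypic ratio is 3:1.
Under the 3:1 hypothesis (Σ ratio = 4, N = 2203):
  white: 2203 × 3/4 = 1652.25
  yellow: 2203 × 1/4 = 550.75
χ² = Σ (O − E)² / E
  white: (1642 − 1652.25)² / 1652.25 = 0.0636
  yellow: (561 − 550.75)² / 550.75 = 0.1908
χ² = 0.0636 + 0.1908 = 0.2544 ≈ 0.254
Degrees of freedom = 2 − 1 = 1; critical value at α = 0.05 is 3.841.
Since 0.254 < 3.841, we fail to reject the null hypothesis — the data are consistent with the 3:1 ratio.

0.254; consistent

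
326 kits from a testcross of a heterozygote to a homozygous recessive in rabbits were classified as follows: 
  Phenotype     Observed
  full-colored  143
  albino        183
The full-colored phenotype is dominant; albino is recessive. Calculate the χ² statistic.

A testcross of a heterozygote (Aa × aa) gives a 1:1 phenotypic ratio.
Under the 1:1 hypothesis (Σ ratio = 2, N = 326):
  full-colored: 326 × 1/2 = 163
  albino: 326 × 1/2 = 163
χ² = Σ (O − E)² / E
  full-colored: (143 − 163)² / 163 = 2.4540
  albino: (183 − 163)² / 163 = 2.4540
χ² = 2.4540 + 2.4540 = 4.908

4.908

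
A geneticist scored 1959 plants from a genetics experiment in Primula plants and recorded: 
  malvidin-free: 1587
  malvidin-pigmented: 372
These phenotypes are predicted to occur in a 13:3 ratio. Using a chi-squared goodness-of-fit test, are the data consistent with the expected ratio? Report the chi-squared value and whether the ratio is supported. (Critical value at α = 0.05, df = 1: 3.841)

Total ratio parts = 16. Expected numbers out of 1959:
  malvidin-free: 1959 × 13/16 = 1591.6875
  malvidin-pigmented: 1959 × 3/16 = 367.3125
χ² = Σ (O − E)² / E
  malvidin-free: (1587 − 1591.6875)² / 1591.6875 = 0.0138
  malvidin-pigmented: (372 − 367.3125)² / 367.3125 = 0.0598
χ² = 0.0138 + 0.0598 = 0.0736 ≈ 0.074
Degrees of freedom = 2 − 1 = 1; critical value at α = 0.05 is 3.841.
Since 0.074 < 3.841, we fail to reject the null hypothesis — the data are consistent with the 13:3 ratio.

0.074; consistent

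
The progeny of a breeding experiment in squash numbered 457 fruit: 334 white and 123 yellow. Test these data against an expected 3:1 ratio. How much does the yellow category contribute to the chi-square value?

0.670

Expected counts for N = 457 under a 3:1 ratio (total parts = 4):
  white: 457 × 3/4 = 342.75
  yellow: 457 × 1/4 = 114.25
Contribution of yellow: (123 − 114.25)² / 114.25 = 0.6701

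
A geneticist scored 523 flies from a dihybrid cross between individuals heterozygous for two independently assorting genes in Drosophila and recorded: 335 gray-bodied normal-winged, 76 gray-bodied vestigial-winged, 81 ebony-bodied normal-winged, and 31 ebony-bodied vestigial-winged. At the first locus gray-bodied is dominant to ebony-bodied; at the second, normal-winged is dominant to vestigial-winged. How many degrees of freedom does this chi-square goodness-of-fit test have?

3

A dihybrid F₂ with independent assortment and complete dominance at both loci gives a 9:3:3:1 phenotypic ratio.
A goodness-of-fit test with 4 phenotype classes has df = 4 − 1 = 3.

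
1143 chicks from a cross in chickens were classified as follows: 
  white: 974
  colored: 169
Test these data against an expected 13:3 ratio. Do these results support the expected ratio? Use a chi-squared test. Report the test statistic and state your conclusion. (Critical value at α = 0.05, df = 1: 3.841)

The 13:3 ratio has 16 parts, so with N = 1143 the expected counts are:
  white: 1143 × 13/16 = 928.6875
  colored: 1143 × 3/16 = 214.3125
χ² = Σ (O − E)² / E
  white: (974 − 928.6875)² / 928.6875 = 2.2109
  colored: (169 − 214.3125)² / 214.3125 = 9.5805
χ² = 2.2109 + 9.5805 = 11.7914 ≈ 11.791
Degrees of freedom = 2 − 1 = 1; critical value at α = 0.05 is 3.841.
Since 11.791 > 3.841, we reject the null hypothesis — the data do not fit the 13:3 ratio.

11.791; not consistent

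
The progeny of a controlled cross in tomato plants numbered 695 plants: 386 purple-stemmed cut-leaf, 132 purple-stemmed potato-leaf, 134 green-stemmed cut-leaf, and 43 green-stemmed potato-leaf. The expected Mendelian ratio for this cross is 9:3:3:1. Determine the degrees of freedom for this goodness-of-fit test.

A goodness-of-fit test with 4 phenotype classes has df = 4 − 1 = 3.

3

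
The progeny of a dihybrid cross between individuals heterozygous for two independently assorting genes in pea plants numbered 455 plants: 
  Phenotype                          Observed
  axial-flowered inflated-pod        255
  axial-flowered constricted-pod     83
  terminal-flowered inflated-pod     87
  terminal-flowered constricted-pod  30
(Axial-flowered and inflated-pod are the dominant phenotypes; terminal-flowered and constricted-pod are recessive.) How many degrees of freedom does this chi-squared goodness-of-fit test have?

A dihybrid F₂ with independent assortment and complete dominance at both loci gives a 9:3:3:1 phenotypic ratio.
A goodness-of-fit test with 4 phenotype classes has df = 4 − 1 = 3.

3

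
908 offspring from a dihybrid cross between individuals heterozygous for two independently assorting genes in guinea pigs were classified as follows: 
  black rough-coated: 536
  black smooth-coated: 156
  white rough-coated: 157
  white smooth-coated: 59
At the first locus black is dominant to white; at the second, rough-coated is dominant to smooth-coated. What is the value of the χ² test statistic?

A dihybrid F₂ with independent assortment and complete dominance at both loci gives a 9:3:3:1 phenotypic ratio.
Total ratio parts = 16. Expected numbers out of 908:
  black rough-coated: 908 × 9/16 = 510.75
  black smooth-coated: 908 × 3/16 = 170.25
  white rough-coated: 908 × 3/16 = 170.25
  white smooth-coated: 908 × 1/16 = 56.75
χ² = Σ (O − E)² / E
  black rough-coated: (536 − 510.75)² / 510.75 = 1.2483
  black smooth-coated: (156 − 170.25)² / 170.25 = 1.1927
  white rough-coated: (157 − 170.25)² / 170.25 = 1.0312
  white smooth-coated: (59 − 56.75)² / 56.75 = 0.0892
χ² = 1.2483 + 1.1927 + 1.0312 + 0.0892 = 3.5614 ≈ 3.561

3.561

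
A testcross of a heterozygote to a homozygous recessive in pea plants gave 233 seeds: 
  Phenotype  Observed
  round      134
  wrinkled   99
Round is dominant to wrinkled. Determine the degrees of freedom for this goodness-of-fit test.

A testcross of a heterozygote (Aa × aa) gives a 1:1 phenotypic ratio.
A goodness-of-fit test with 2 phenotype classes has df = 2 − 1 = 1.

1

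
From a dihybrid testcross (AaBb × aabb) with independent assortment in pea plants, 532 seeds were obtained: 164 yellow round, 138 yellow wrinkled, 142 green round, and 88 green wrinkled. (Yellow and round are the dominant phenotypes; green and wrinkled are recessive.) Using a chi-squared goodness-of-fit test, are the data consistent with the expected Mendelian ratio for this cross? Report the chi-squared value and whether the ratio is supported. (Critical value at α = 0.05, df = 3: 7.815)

23.248; not consistent

A dihybrid testcross with independent assortment gives a 1:1:1:1 ratio.
Expected counts for N = 532 under a 1:1:1:1 ratio (total parts = 4):
  yellow round: 532 × 1/4 = 133
  yellow wrinkled: 532 × 1/4 = 133
  green round: 532 × 1/4 = 133
  green wrinkled: 532 × 1/4 = 133
χ² = Σ (O − E)² / E
  yellow round: (164 − 133)² / 133 = 7.2256
  yellow wrinkled: (138 − 133)² / 133 = 0.1880
  green round: (142 − 133)² / 133 = 0.6090
  green wrinkled: (88 − 133)² / 133 = 15.2256
χ² = 7.2256 + 0.1880 + 0.6090 + 15.2256 = 23.2482 ≈ 23.248
Degrees of freedom = 4 − 1 = 3; critical value at α = 0.05 is 7.815.
Since 23.248 > 7.815, we reject the null hypothesis — the data do not fit the 1:1:1:1 ratio.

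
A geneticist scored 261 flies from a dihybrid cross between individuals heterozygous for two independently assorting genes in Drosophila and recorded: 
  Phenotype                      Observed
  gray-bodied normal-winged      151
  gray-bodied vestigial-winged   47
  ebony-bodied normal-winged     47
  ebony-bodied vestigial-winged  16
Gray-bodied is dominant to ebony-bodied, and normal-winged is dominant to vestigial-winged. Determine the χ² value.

0.279

A dihybrid F₂ with independent assortment and complete dominance at both loci gives a 9:3:3:1 phenotypic ratio.
Total ratio parts = 16. Expected numbers out of 261:
  gray-bodied normal-winged: 261 × 9/16 = 146.8125
  gray-bodied vestigial-winged: 261 × 3/16 = 48.9375
  ebony-bodied normal-winged: 261 × 3/16 = 48.9375
  ebony-bodied vestigial-winged: 261 × 1/16 = 16.3125
χ² = Σ (O − E)² / E
  gray-bodied normal-winged: (151 − 146.8125)² / 146.8125 = 0.1194
  gray-bodied vestigial-winged: (47 − 48.9375)² / 48.9375 = 0.0767
  ebony-bodied normal-winged: (47 − 48.9375)² / 48.9375 = 0.0767
  ebony-bodied vestigial-winged: (16 − 16.3125)² / 16.3125 = 0.0060
χ² = 0.1194 + 0.0767 + 0.0767 + 0.0060 = 0.2788 ≈ 0.279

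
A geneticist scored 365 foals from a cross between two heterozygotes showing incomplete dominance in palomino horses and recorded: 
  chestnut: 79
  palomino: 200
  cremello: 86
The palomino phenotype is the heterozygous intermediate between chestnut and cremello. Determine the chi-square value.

3.625

With incomplete dominance, a heterozygote × heterozygote cross gives a 1:2:1 phenotypic ratio.
The 1:2:1 ratio has 4 parts, so with N = 365 the expected counts are:
  chestnut: 365 × 1/4 = 91.25
  palomino: 365 × 2/4 = 182.5
  cremello: 365 × 1/4 = 91.25
χ² = Σ (O − E)² / E
  chestnut: (79 − 91.25)² / 91.25 = 1.6445
  palomino: (200 − 182.5)² / 182.5 = 1.6781
  cremello: (86 − 91.25)² / 91.25 = 0.3021
χ² = 1.6445 + 1.6781 + 0.3021 = 3.6247 ≈ 3.625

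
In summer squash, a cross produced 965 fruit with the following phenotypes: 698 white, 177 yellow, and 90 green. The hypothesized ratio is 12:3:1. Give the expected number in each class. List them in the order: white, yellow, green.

Expected counts for N = 965 under a 12:3:1 ratio (total parts = 16):
  white: 965 × 12/16 = 723.75
  yellow: 965 × 3/16 = 180.9375
  green: 965 × 1/16 = 60.3125

723.75, 180.9375, 60.3125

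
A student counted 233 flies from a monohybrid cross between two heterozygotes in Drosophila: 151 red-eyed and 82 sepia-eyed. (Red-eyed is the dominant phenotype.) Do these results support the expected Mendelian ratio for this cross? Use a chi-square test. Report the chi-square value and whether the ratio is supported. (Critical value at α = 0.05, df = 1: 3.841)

For a monohybrid cross between heterozygotes with complete dominance, the expected phenotypic ratio is 3:1.
The 3:1 ratio has 4 parts, so with N = 233 the expected counts are:
  red-eyed: 233 × 3/4 = 174.75
  sepia-eyed: 233 × 1/4 = 58.25
χ² = Σ (O − E)² / E
  red-eyed: (151 − 174.75)² / 174.75 = 3.2278
  sepia-eyed: (82 − 58.25)² / 58.25 = 9.6835
χ² = 3.2278 + 9.6835 = 12.9113 ≈ 12.911
Degrees of freedom = 2 − 1 = 1; critical value at α = 0.05 is 3.841.
Since 12.911 > 3.841, we reject the null hypothesis — the data do not fit the 3:1 ratio.

12.911; not consistent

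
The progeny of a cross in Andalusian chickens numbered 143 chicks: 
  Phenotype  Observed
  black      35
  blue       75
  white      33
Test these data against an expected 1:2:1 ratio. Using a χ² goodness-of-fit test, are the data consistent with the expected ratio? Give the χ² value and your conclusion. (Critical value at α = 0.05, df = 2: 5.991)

Expected counts for N = 143 under a 1:2:1 ratio (total parts = 4):
  black: 143 × 1/4 = 35.75
  blue: 143 × 2/4 = 71.5
  white: 143 × 1/4 = 35.75
χ² = Σ (O − E)² / E
  black: (35 − 35.75)² / 35.75 = 0.0157
  blue: (75 − 71.5)² / 71.5 = 0.1713
  white: (33 − 35.75)² / 35.75 = 0.2115
χ² = 0.0157 + 0.1713 + 0.2115 = 0.3985 ≈ 0.399
Degrees of freedom = 3 − 1 = 2; critical value at α = 0.05 is 5.991.
Since 0.399 < 5.991, we fail to reject the null hypothesis — the data are consistent with the 1:2:1 ratio.

0.399; consistent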